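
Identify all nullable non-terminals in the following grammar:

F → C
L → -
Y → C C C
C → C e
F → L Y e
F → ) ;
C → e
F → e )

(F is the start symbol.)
None

There are no ε-productions, so no non-terminal can derive ε.
No non-terminals are nullable.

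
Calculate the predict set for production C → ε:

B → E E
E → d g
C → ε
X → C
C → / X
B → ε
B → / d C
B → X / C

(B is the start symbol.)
{ $, '/' }

PREDICT(C → ε) = (FIRST(RHS) \ {ε}) ∪ (FOLLOW(C) if ε ∈ FIRST(RHS), i.e. RHS ⇒* ε)
The right-hand side is ε (FIRST(ε) = { ε }), so the predict set is FOLLOW(C) = { $, '/' }
PREDICT(C → ε) = { $, '/' }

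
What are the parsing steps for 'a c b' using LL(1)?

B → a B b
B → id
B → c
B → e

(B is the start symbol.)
Stack is shown with the top on the left.

Stack    Input    Action
------------------------
B $      a c b $  output B → a B b
a B b $  a c b $  match 'a'
B b $    c b $    output B → c
c b $    c b $    match 'c'
b $      b $      match 'b'
$        $        accept

The string is accepted.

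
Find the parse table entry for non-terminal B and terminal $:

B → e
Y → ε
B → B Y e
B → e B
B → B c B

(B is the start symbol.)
Empty (error entry)

To find M[B, $], we find productions for B where $ is in the predict set (PREDICT(N → α) = (FIRST(α) \ {ε}) ∪ (FOLLOW(N) if α ⇒* ε)).

Relevant sets:
  FIRST(B) = { 'e' }

B → e: PREDICT = { 'e' }
B → B Y e: PREDICT = { 'e' }
B → e B: PREDICT = { 'e' }
B → B c B: PREDICT = { 'e' }

M[B, $] is empty (no production applies)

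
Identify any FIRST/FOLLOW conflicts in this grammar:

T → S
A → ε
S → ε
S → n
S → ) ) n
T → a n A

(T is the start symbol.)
Nullable non-terminals: A, S, T.
FIRST sets used below: FIRST(S) = { ')', 'n', ε }
A has a nullable alternative but only one production, so nothing to check.

S: nullable alternative(s) S → ε; FOLLOW(S) = { $ }
  S → ε: FIRST \ {ε} = { } — this is the only nullable alternative, skip
  S → n: FIRST \ {ε} = { 'n' } — disjoint from FOLLOW(S)
  S → ) ) n: FIRST \ {ε} = { ')' } — disjoint from FOLLOW(S)

T: nullable alternative(s) T → S; FOLLOW(T) = { $ }
  T → S: FIRST \ {ε} = { ')', 'n' } — this is the only nullable alternative, skip
  T → a n A: FIRST \ {ε} = { 'a' } — disjoint from FOLLOW(T)

No FIRST/FOLLOW conflicts found.

Answer: No FIRST/FOLLOW conflicts.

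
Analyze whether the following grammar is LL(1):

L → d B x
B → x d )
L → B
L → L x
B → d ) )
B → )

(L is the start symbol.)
Relevant sets:
  FIRST(B) = { ')', 'd', 'x' }
  FIRST(L) = { ')', 'd', 'x' }

For L:
  PREDICT(L → d B x) = { 'd' }
  PREDICT(L → B) = { ')', 'd', 'x' }
  PREDICT(L → L x) = { ')', 'd', 'x' }
For B:
  PREDICT(B → x d ')') = { 'x' }
  PREDICT(B → d ')' ')') = { 'd' }
  PREDICT(B → ')') = { ')' }

Conflict found: Predict set conflict for L: { 'd' }
The grammar is NOT LL(1).

Answer: No. Predict set conflict for L: { 'd' }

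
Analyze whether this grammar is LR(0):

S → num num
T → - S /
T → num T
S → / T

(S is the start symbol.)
A grammar is LR(0) if no state in the canonical LR(0) collection has:
  - both a shift item (dot before a terminal) and a complete item (shift-reduce conflict), or
  - two or more complete items (reduce-reduce conflict; the accept item [S' → S .] counts as a complete item here).

Augment with S' → S and build the canonical LR(0) collection (I0 = CLOSURE({[S' → . S]}), then GOTO on every symbol after a dot until no new states appear). It has 11 states:
  I0: { [S → . / T], [S → . num num], [S' → . S] }  — shift
  I1: { [S → / . T], [T → . - S /], [T → . num T] }  — shift
  I2: { [S' → S .] }  — accept
  I3: { [S → num . num] }  — shift
  I4: { [S → num num .] }  — reduce
  I5: { [S → . / T], [S → . num num], [T → - . S /] }  — shift
  I6: { [S → / T .] }  — reduce
  I7: { [T → . - S /], [T → . num T], [T → num . T] }  — shift
  I8: { [T → num T .] }  — reduce
  I9: { [T → - S . /] }  — shift
  I10: { [T → - S / .] }  — reduce

Every state is either a pure shift/goto state or contains exactly one complete item and nothing to shift — no conflicts. The grammar is LR(0).

Answer: Yes, the grammar is LR(0)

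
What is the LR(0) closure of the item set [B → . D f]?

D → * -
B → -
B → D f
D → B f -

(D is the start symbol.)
{ [B → . -], [B → . D f], [D → . * -], [D → . B f -] }

To compute CLOSURE, for each item [A → α.Bβ] where B is a non-terminal, add [B → .γ] for all productions B → γ; repeat for the newly added items until nothing changes.

Start with: [B → . D f]
  [B → . D f] has the dot before D: add [D → . * -], [D → . B f -]
  [D → . B f -] has the dot before B: add [B → . -]
No further items can be added.

CLOSURE = { [B → . -], [B → . D f], [D → . * -], [D → . B f -] }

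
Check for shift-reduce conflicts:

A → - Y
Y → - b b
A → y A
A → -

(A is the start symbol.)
Yes — I1: [A → - .] vs [Y → . - b b]

A shift-reduce conflict occurs when an LR(0) state has both:
  - a complete (reduce) item [A → α .] (dot at the end), and
  - a shift item [B → β . c γ] (dot before a terminal).

Augment with A' → A and build the canonical LR(0) collection (I0 = CLOSURE({[A' → . A]}), then GOTO on every symbol after a dot until no new states appear). It has 9 states:
  I0: { [A → . - Y], [A → . -], [A → . y A], [A' → . A] }  — shift
  I1: { [A → - . Y], [A → - .], [Y → . - b b] }  — shift, reduce
  I2: { [A' → A .] }  — accept
  I3: { [A → . - Y], [A → . -], [A → . y A], [A → y . A] }  — shift
  I4: { [A → y A .] }  — reduce
  I5: { [Y → - . b b] }  — shift
  I6: { [A → - Y .] }  — reduce
  I7: { [Y → - b . b] }  — shift
  I8: { [Y → - b b .] }  — reduce

I1 contains reduce item [A → - .] and shift item [Y → . - b b] — shift-reduce conflict.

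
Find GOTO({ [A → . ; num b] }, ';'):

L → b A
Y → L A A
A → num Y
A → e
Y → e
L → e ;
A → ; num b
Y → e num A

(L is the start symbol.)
{ [A → ; . num b] }

GOTO(I, ';') = CLOSURE({ [A → αX.β] : [A → α.Xβ] ∈ I, X = ';' })

Items with dot before ';', with the dot advanced:
  [A → . ; num b] → [A → ; . num b]
Closure adds nothing (no advanced item has the dot before a non-terminal).

GOTO = { [A → ; . num b] }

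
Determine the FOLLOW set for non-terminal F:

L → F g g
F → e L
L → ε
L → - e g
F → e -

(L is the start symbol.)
To compute FOLLOW(F), find every occurrence of F on a right-hand side N → α F β: add FIRST(β) \ {ε}, and if β is empty or nullable also add FOLLOW(N). Iterate to a fixed point.

In L → F g g: F is followed by g g, add FIRST(g g) \ {ε} = { 'g' }

Taking the union: FOLLOW(F) = { 'g' }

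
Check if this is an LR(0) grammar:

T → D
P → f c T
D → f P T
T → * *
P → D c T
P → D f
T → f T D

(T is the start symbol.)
Augment with T' → T and build the canonical LR(0) collection (I0 = CLOSURE({[T' → . T]}), then GOTO on every symbol after a dot until no new states appear). It has 20 states:
  I0: { [D → . f P T], [T → . * *], [T → . D], [T → . f T D], [T' → . T] }  — shift
  I1: { [T → * . *] }  — shift
  I2: { [T → D .] }  — reduce
  I3: { [T' → T .] }  — accept
  I4: { [D → . f P T], [D → f . P T], [P → . D c T], [P → . D f], [P → . f c T], [T → . * *], [T → . D], [T → . f T D], [T → f . T D] }  — shift
  I5: { [P → D . c T], [P → D . f], [T → D .] }  — shift, reduce
  I6: { [D → . f P T], [D → f P . T], [T → . * *], [T → . D], [T → . f T D] }  — shift
  I7: { [D → . f P T], [T → f T . D] }  — shift
  I8: { [D → . f P T], [D → f . P T], [P → . D c T], [P → . D f], [P → . f c T], [P → f . c T], [T → . * *], [T → . D], [T → . f T D], [T → f . T D] }  — shift
  I9: { [D → . f P T], [P → f c . T], [T → . * *], [T → . D], [T → . f T D] }  — shift
  I10: { [P → f c T .] }  — reduce
  I11: { [T → f T D .] }  — reduce
  I12: { [D → . f P T], [D → f . P T], [P → . D c T], [P → . D f], [P → . f c T] }  — shift
  I13: { [P → D . c T], [P → D . f] }  — shift
  I14: { [D → . f P T], [D → f . P T], [P → . D c T], [P → . D f], [P → . f c T], [P → f . c T] }  — shift
  I15: { [D → . f P T], [P → D c . T], [T → . * *], [T → . D], [T → . f T D] }  — shift
  I16: { [P → D f .] }  — reduce
  I17: { [P → D c T .] }  — reduce
  I18: { [D → f P T .] }  — reduce
  I19: { [T → * * .] }  — reduce

Conflict in state I5:
  Shift-reduce conflict between [T → D .] and [P → D . c T]
So the grammar is NOT LR(0).

Answer: No. Shift-reduce conflict between [T → D .] and [P → D . c T]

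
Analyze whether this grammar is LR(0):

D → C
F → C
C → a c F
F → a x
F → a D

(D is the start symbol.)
Yes, the grammar is LR(0)

A grammar is LR(0) if no state in the canonical LR(0) collection has:
  - both a shift item (dot before a terminal) and a complete item (shift-reduce conflict), or
  - two or more complete items (reduce-reduce conflict; the accept item [D' → D .] counts as a complete item here).

Augment with D' → D and build the canonical LR(0) collection (I0 = CLOSURE({[D' → . D]}), then GOTO on every symbol after a dot until no new states appear). It has 10 states:
  I0: { [C → . a c F], [D → . C], [D' → . D] }  — shift
  I1: { [D → C .] }  — reduce
  I2: { [D' → D .] }  — accept
  I3: { [C → a . c F] }  — shift
  I4: { [C → . a c F], [C → a c . F], [F → . C], [F → . a D], [F → . a x] }  — shift
  I5: { [F → C .] }  — reduce
  I6: { [C → a c F .] }  — reduce
  I7: { [C → . a c F], [C → a . c F], [D → . C], [F → a . D], [F → a . x] }  — shift
  I8: { [F → a D .] }  — reduce
  I9: { [F → a x .] }  — reduce

Every state is either a pure shift/goto state or contains exactly one complete item and nothing to shift — no conflicts. The grammar is LR(0).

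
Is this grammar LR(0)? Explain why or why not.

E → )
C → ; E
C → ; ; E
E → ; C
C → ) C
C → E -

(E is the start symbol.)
No. Shift-reduce conflict between [E → ) .] and [C → . ) C]

A grammar is LR(0) if no state in the canonical LR(0) collection has:
  - both a shift item (dot before a terminal) and a complete item (shift-reduce conflict), or
  - two or more complete items (reduce-reduce conflict; the accept item [E' → E .] counts as a complete item here).

Augment with E' → E and build the canonical LR(0) collection (I0 = CLOSURE({[E' → . E]}), then GOTO on every symbol after a dot until no new states appear). It has 13 states:
  I0: { [E → . )], [E → . ; C], [E' → . E] }  — shift
  I1: { [E → ) .] }  — reduce
  I2: { [C → . ) C], [C → . ; ; E], [C → . ; E], [C → . E -], [E → . )], [E → . ; C], [E → ; . C] }  — shift
  I3: { [E' → E .] }  — accept
  I4: { [C → ) . C], [C → . ) C], [C → . ; ; E], [C → . ; E], [C → . E -], [E → ) .], [E → . )], [E → . ; C] }  — shift, reduce
  I5: { [C → . ) C], [C → . ; ; E], [C → . ; E], [C → . E -], [C → ; . ; E], [C → ; . E], [E → . )], [E → . ; C], [E → ; . C] }  — shift
  I6: { [E → ; C .] }  — reduce
  I7: { [C → E . -] }  — shift
  I8: { [C → E - .] }  — reduce
  I9: { [C → . ) C], [C → . ; ; E], [C → . ; E], [C → . E -], [C → ; . ; E], [C → ; . E], [C → ; ; . E], [E → . )], [E → . ; C], [E → ; . C] }  — shift
  I10: { [C → ; E .], [C → E . -] }  — shift, reduce
  I11: { [C → ; ; E .], [C → ; E .], [C → E . -] }  — shift, 2 reduces
  I12: { [C → ) C .] }  — reduce

Conflict in state I4:
  Shift-reduce conflict between [E → ) .] and [C → . ) C]
So the grammar is NOT LR(0).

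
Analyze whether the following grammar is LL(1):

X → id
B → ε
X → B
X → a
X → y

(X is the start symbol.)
A grammar is LL(1) if for each non-terminal N with multiple productions, the predict sets of those productions are pairwise disjoint, where PREDICT(N → α) = (FIRST(α) \ {ε}) ∪ (FOLLOW(N) if α ⇒* ε).

Relevant sets:
  FIRST(B) = { ε }
  FOLLOW(X) = { $ }

For X:
  PREDICT(X → id) = { 'id' }
  PREDICT(X → B) = { $ }
  PREDICT(X → a) = { 'a' }
  PREDICT(X → y) = { 'y' }
B has a single production, so nothing to check there.

All predict sets are disjoint. The grammar IS LL(1).

Answer: Yes, the grammar is LL(1).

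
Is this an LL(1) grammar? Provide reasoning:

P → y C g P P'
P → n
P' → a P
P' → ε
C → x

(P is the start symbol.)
Relevant sets:
  FOLLOW(P') = { $, 'a' }

For P:
  PREDICT(P → y C g P P') = { 'y' }
  PREDICT(P → n) = { 'n' }
For P':
  PREDICT(P' → a P) = { 'a' }
  PREDICT(P' → ε) = { $, 'a' }
C has a single production, so nothing to check there.

Conflict found: Predict set conflict for P': { 'a' }
The grammar is NOT LL(1).

Answer: No. Predict set conflict for P': { 'a' }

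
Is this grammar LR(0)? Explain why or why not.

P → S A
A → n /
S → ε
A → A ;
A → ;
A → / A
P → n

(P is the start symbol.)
Augment with P' → P and build the canonical LR(0) collection (I0 = CLOSURE({[P' → . P]}), then GOTO on every symbol after a dot until no new states appear). It has 11 states:
  I0: { [P → . S A], [P → . n], [P' → . P], [S → .] }  — shift, reduce
  I1: { [P' → P .] }  — accept
  I2: { [A → . / A], [A → . ;], [A → . A ;], [A → . n /], [P → S . A] }  — shift
  I3: { [P → n .] }  — reduce
  I4: { [A → . / A], [A → . ;], [A → . A ;], [A → . n /], [A → / . A] }  — shift
  I5: { [A → ; .] }  — reduce
  I6: { [A → A . ;], [P → S A .] }  — shift, reduce
  I7: { [A → n . /] }  — shift
  I8: { [A → n / .] }  — reduce
  I9: { [A → A ; .] }  — reduce
  I10: { [A → / A .], [A → A . ;] }  — shift, reduce

Conflict in state I0:
  Shift-reduce conflict between [S → .] and [P → . n]
So the grammar is NOT LR(0).

Answer: No. Shift-reduce conflict between [S → .] and [P → . n]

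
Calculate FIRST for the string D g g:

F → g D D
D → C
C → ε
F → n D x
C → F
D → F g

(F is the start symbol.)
{ 'g', 'n' }

FIRST sets of the non-terminals involved (from the grammar, by fixed-point iteration):
  FIRST(D) = { 'g', 'n', ε }

To compute FIRST(D g g), process the symbols left to right:
Symbol D is a non-terminal. Add FIRST(D) \ {ε} = { 'g', 'n' }
D is nullable (ε ∈ FIRST(D)), continue to the next symbol.
Symbol g is a terminal. Add 'g' and stop.
FIRST(D g g) = { 'g', 'n' }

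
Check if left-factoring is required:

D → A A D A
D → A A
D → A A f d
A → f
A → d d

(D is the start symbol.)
Left-factoring is needed when two productions for the same non-terminal
share a common prefix on the right-hand side.

Productions for D:
  D → A A D A
  D → A A
  D → A A f d
Productions for A:
  A → f
  A → d d

Found common prefix 'A A' in productions for D

Answer: Yes, D has productions with common prefix 'A A'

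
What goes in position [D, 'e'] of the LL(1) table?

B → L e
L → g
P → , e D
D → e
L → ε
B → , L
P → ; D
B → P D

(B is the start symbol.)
D → e

To find M[D, 'e'], we find productions for D where 'e' is in the predict set (PREDICT(N → α) = (FIRST(α) \ {ε}) ∪ (FOLLOW(N) if α ⇒* ε)).

D → e: PREDICT = { 'e' }
  'e' is in predict set, so this production goes in M[D, 'e']

M[D, 'e'] = D → e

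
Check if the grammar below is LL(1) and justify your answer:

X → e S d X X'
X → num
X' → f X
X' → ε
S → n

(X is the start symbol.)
No. Predict set conflict for X': { 'f' }

A grammar is LL(1) if for each non-terminal N with multiple productions, the predict sets of those productions are pairwise disjoint, where PREDICT(N → α) = (FIRST(α) \ {ε}) ∪ (FOLLOW(N) if α ⇒* ε).

Relevant sets:
  FOLLOW(X') = { $, 'f' }

For X:
  PREDICT(X → e S d X X') = { 'e' }
  PREDICT(X → num) = { 'num' }
For X':
  PREDICT(X' → f X) = { 'f' }
  PREDICT(X' → ε) = { $, 'f' }
S has a single production, so nothing to check there.

Conflict found: Predict set conflict for X': { 'f' }
The grammar is NOT LL(1).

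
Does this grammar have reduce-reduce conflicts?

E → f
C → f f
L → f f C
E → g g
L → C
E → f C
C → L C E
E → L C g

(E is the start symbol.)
Augment with E' → E and build the canonical LR(0) collection (I0 = CLOSURE({[E' → . E]}), then GOTO on every symbol after a dot until no new states appear). It has 17 states:
  I0: { [C → . L C E], [C → . f f], [E → . L C g], [E → . f C], [E → . f], [E → . g g], [E' → . E], [L → . C], [L → . f f C] }  — shift
  I1: { [L → C .] }  — reduce
  I2: { [E' → E .] }  — accept
  I3: { [C → . L C E], [C → . f f], [C → L . C E], [E → L . C g], [L → . C], [L → . f f C] }  — shift
  I4: { [C → . L C E], [C → . f f], [C → f . f], [E → f . C], [E → f .], [L → . C], [L → . f f C], [L → f . f C] }  — shift, reduce
  I5: { [E → g . g] }  — shift
  I6: { [E → g g .] }  — reduce
  I7: { [E → f C .], [L → C .] }  — 2 reduces
  I8: { [C → . L C E], [C → . f f], [C → L . C E], [L → . C], [L → . f f C] }  — shift
  I9: { [C → . L C E], [C → . f f], [C → f . f], [C → f f .], [L → . C], [L → . f f C], [L → f . f C], [L → f f . C] }  — shift, reduce
  I10: { [L → C .], [L → f f C .] }  — 2 reduces
  I11: { [C → . L C E], [C → . f f], [C → L C . E], [E → . L C g], [E → . f C], [E → . f], [E → . g g], [L → . C], [L → . f f C], [L → C .] }  — shift, reduce
  I12: { [C → f . f], [L → f . f C] }  — shift
  I13: { [C → . L C E], [C → . f f], [C → f f .], [L → . C], [L → . f f C], [L → f f . C] }  — shift, reduce
  I14: { [C → L C E .] }  — reduce
  I15: { [C → . L C E], [C → . f f], [C → L C . E], [E → . L C g], [E → . f C], [E → . f], [E → . g g], [E → L C . g], [L → . C], [L → . f f C], [L → C .] }  — shift, reduce
  I16: { [E → L C g .], [E → g . g] }  — shift, reduce

I7 contains complete items [E → f C .], [L → C .] — reduce-reduce conflict.
I10 contains complete items [L → C .], [L → f f C .] — reduce-reduce conflict.

Answer: Yes — I7: [E → f C .] vs [L → C .]; I10: [L → C .] vs [L → f f C .]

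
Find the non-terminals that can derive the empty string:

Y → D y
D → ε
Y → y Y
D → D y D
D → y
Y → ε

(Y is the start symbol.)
ε-productions: D → ε, Y → ε
So D, Y are immediately nullable.
Every non-terminal is now nullable.
Nullable = { 'D', 'Y' }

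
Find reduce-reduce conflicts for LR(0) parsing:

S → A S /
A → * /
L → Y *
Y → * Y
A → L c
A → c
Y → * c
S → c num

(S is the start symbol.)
Augment with S' → S and build the canonical LR(0) collection (I0 = CLOSURE({[S' → . S]}), then GOTO on every symbol after a dot until no new states appear). It has 16 states:
  I0: { [A → . * /], [A → . L c], [A → . c], [L → . Y *], [S → . A S /], [S → . c num], [S' → . S], [Y → . * Y], [Y → . * c] }  — shift
  I1: { [A → * . /], [Y → * . Y], [Y → * . c], [Y → . * Y], [Y → . * c] }  — shift
  I2: { [A → . * /], [A → . L c], [A → . c], [L → . Y *], [S → . A S /], [S → . c num], [S → A . S /], [Y → . * Y], [Y → . * c] }  — shift
  I3: { [A → L . c] }  — shift
  I4: { [S' → S .] }  — accept
  I5: { [L → Y . *] }  — shift
  I6: { [A → c .], [S → c . num] }  — shift, reduce
  I7: { [S → c num .] }  — reduce
  I8: { [L → Y * .] }  — reduce
  I9: { [A → L c .] }  — reduce
  I10: { [S → A S . /] }  — shift
  I11: { [S → A S / .] }  — reduce
  I12: { [Y → * . Y], [Y → * . c], [Y → . * Y], [Y → . * c] }  — shift
  I13: { [A → * / .] }  — reduce
  I14: { [Y → * Y .] }  — reduce
  I15: { [Y → * c .] }  — reduce

No state contains more than one complete item.

Answer: No reduce-reduce conflicts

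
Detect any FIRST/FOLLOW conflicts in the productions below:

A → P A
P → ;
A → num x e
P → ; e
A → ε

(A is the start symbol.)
Nullable non-terminals: A.
FIRST sets used below: FIRST(P) = { ';' }

A: nullable alternative(s) A → ε; FOLLOW(A) = { $ }
  A → P A: FIRST \ {ε} = { ';' } — disjoint from FOLLOW(A)
  A → num x e: FIRST \ {ε} = { 'num' } — disjoint from FOLLOW(A)
  A → ε: FIRST \ {ε} = { } — this is the only nullable alternative, skip

P has no nullable alternative, so no FIRST/FOLLOW check is needed there.

No FIRST/FOLLOW conflicts found.

Answer: No FIRST/FOLLOW conflicts.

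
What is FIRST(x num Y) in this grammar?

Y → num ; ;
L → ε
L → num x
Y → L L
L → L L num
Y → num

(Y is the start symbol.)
To compute FIRST(x num Y), process the symbols left to right:
Symbol x is a terminal. Add 'x' and stop.
FIRST(x num Y) = { 'x' }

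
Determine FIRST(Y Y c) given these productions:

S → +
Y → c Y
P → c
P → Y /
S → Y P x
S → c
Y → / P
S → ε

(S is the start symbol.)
FIRST sets of the non-terminals involved (from the grammar, by fixed-point iteration):
  FIRST(Y) = { '/', 'c' }

To compute FIRST(Y Y c), process the symbols left to right:
Symbol Y is a non-terminal. Add FIRST(Y) \ {ε} = { '/', 'c' }
Y is not nullable (ε ∉ FIRST(Y)), so stop here.
FIRST(Y Y c) = { '/', 'c' }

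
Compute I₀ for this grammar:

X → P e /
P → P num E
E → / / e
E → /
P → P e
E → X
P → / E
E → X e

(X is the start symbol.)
{ [P → . / E], [P → . P e], [P → . P num E], [X → . P e /], [X' → . X] }

First, augment the grammar with X' → X
I₀ = CLOSURE({ [X' → . X] }):
  [X' → . X] has the dot before X: add [X → . P e /]
  [X → . P e /] has the dot before P: add [P → . P num E], [P → . P e], [P → . / E]
No further items can be added.

I₀ = { [P → . / E], [P → . P e], [P → . P num E], [X → . P e /], [X' → . X] }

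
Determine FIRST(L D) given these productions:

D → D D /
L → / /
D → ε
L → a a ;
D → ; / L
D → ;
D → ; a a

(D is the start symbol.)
{ '/', 'a' }

FIRST sets of the non-terminals involved (from the grammar, by fixed-point iteration):
  FIRST(L) = { '/', 'a' }

To compute FIRST(L D), process the symbols left to right:
Symbol L is a non-terminal. Add FIRST(L) \ {ε} = { '/', 'a' }
L is not nullable (ε ∉ FIRST(L)), so stop here.
FIRST(L D) = { '/', 'a' }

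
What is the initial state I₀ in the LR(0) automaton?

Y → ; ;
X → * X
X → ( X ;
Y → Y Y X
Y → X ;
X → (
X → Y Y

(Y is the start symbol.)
First, augment the grammar with Y' → Y
I₀ = CLOSURE({ [Y' → . Y] }):
  [Y' → . Y] has the dot before Y: add [Y → . ; ;], [Y → . Y Y X], [Y → . X ;]
  [Y → . X ;] has the dot before X: add [X → . * X], [X → . ( X ;], [X → . (], [X → . Y Y]
No further items can be added.

I₀ = { [X → . ( X ;], [X → . (], [X → . * X], [X → . Y Y], [Y → . ; ;], [Y → . X ;], [Y → . Y Y X], [Y' → . Y] }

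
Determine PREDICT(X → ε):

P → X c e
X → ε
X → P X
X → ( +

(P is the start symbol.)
{ 'c' }

PREDICT(X → ε) = (FIRST(RHS) \ {ε}) ∪ (FOLLOW(X) if ε ∈ FIRST(RHS), i.e. RHS ⇒* ε)
The right-hand side is ε (FIRST(ε) = { ε }), so the predict set is FOLLOW(X) = { 'c' }
PREDICT(X → ε) = { 'c' }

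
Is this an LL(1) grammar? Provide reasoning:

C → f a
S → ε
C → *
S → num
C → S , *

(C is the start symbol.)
Yes, the grammar is LL(1).

A grammar is LL(1) if for each non-terminal N with multiple productions, the predict sets of those productions are pairwise disjoint, where PREDICT(N → α) = (FIRST(α) \ {ε}) ∪ (FOLLOW(N) if α ⇒* ε).

Relevant sets:
  FIRST(S) = { 'num', ε }
  FOLLOW(S) = { ',' }

For C:
  PREDICT(C → f a) = { 'f' }
  PREDICT(C → '*') = { '*' }
  PREDICT(C → S ',' '*') = { ',', 'num' }
For S:
  PREDICT(S → ε) = { ',' }
  PREDICT(S → num) = { 'num' }

All predict sets are disjoint. The grammar IS LL(1).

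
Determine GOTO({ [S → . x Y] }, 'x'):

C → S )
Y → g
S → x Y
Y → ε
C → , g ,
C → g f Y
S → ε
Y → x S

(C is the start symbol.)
GOTO(I, 'x') = CLOSURE({ [A → αX.β] : [A → α.Xβ] ∈ I, X = 'x' })

Items with dot before 'x', with the dot advanced:
  [S → . x Y] → [S → x . Y]
Closure of the advanced items:
  [S → x . Y] has the dot before Y: add [Y → . g], [Y → .], [Y → . x S]

GOTO = { [S → x . Y], [Y → . g], [Y → . x S], [Y → .] }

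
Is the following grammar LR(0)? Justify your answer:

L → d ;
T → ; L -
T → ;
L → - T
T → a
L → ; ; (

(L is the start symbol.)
No. Shift-reduce conflict between [T → ; .] and [L → . - T]

A grammar is LR(0) if no state in the canonical LR(0) collection has:
  - both a shift item (dot before a terminal) and a complete item (shift-reduce conflict), or
  - two or more complete items (reduce-reduce conflict; the accept item [L' → L .] counts as a complete item here).

Augment with L' → L and build the canonical LR(0) collection (I0 = CLOSURE({[L' → . L]}), then GOTO on every symbol after a dot until no new states appear). It has 13 states:
  I0: { [L → . - T], [L → . ; ; (], [L → . d ;], [L' → . L] }  — shift
  I1: { [L → - . T], [T → . ; L -], [T → . ;], [T → . a] }  — shift
  I2: { [L → ; . ; (] }  — shift
  I3: { [L' → L .] }  — accept
  I4: { [L → d . ;] }  — shift
  I5: { [L → d ; .] }  — reduce
  I6: { [L → ; ; . (] }  — shift
  I7: { [L → ; ; ( .] }  — reduce
  I8: { [L → . - T], [L → . ; ; (], [L → . d ;], [T → ; . L -], [T → ; .] }  — shift, reduce
  I9: { [L → - T .] }  — reduce
  I10: { [T → a .] }  — reduce
  I11: { [T → ; L . -] }  — shift
  I12: { [T → ; L - .] }  — reduce

Conflict in state I8:
  Shift-reduce conflict between [T → ; .] and [L → . - T]
So the grammar is NOT LR(0).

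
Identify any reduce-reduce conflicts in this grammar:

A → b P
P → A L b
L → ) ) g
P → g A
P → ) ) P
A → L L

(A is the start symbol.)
Augment with A' → A and build the canonical LR(0) collection (I0 = CLOSURE({[A' → . A]}), then GOTO on every symbol after a dot until no new states appear). It has 18 states:
  I0: { [A → . L L], [A → . b P], [A' → . A], [L → . ) ) g] }  — shift
  I1: { [L → ) . ) g] }  — shift
  I2: { [A' → A .] }  — accept
  I3: { [A → L . L], [L → . ) ) g] }  — shift
  I4: { [A → . L L], [A → . b P], [A → b . P], [L → . ) ) g], [P → . ) ) P], [P → . A L b], [P → . g A] }  — shift
  I5: { [L → ) . ) g], [P → ) . ) P] }  — shift
  I6: { [L → . ) ) g], [P → A . L b] }  — shift
  I7: { [A → b P .] }  — reduce
  I8: { [A → . L L], [A → . b P], [L → . ) ) g], [P → g . A] }  — shift
  I9: { [P → g A .] }  — reduce
  I10: { [P → A L . b] }  — shift
  I11: { [P → A L b .] }  — reduce
  I12: { [A → . L L], [A → . b P], [L → ) ) . g], [L → . ) ) g], [P → ) ) . P], [P → . ) ) P], [P → . A L b], [P → . g A] }  — shift
  I13: { [P → ) ) P .] }  — reduce
  I14: { [A → . L L], [A → . b P], [L → ) ) g .], [L → . ) ) g], [P → g . A] }  — shift, reduce
  I15: { [A → L L .] }  — reduce
  I16: { [L → ) ) . g] }  — shift
  I17: { [L → ) ) g .] }  — reduce

No state contains more than one complete item.

Answer: No reduce-reduce conflicts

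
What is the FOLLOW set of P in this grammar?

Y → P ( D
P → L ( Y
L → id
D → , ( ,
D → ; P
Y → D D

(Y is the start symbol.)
In Y → P ( D: P is followed by '(' D, add FIRST('(' D) \ {ε} = { '(' }
In D → ; P: P is at the end, add FOLLOW(D)

The FOLLOW sets referred to above (computed the same way, to a fixed point):
  FOLLOW(D) = { $, '(', ',', ';' }

Taking the union: FOLLOW(P) = { $, '(', ',', ';' }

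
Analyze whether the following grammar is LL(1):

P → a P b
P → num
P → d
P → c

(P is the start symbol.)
A grammar is LL(1) if for each non-terminal N with multiple productions, the predict sets of those productions are pairwise disjoint, where PREDICT(N → α) = (FIRST(α) \ {ε}) ∪ (FOLLOW(N) if α ⇒* ε).

For P:
  PREDICT(P → a P b) = { 'a' }
  PREDICT(P → num) = { 'num' }
  PREDICT(P → d) = { 'd' }
  PREDICT(P → c) = { 'c' }

All predict sets are disjoint. The grammar IS LL(1).

Answer: Yes, the grammar is LL(1).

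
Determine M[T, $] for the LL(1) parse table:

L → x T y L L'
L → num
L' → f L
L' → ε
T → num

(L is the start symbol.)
Empty (error entry)

To find M[T, $], we find productions for T where $ is in the predict set (PREDICT(N → α) = (FIRST(α) \ {ε}) ∪ (FOLLOW(N) if α ⇒* ε)).

T → num: PREDICT = { 'num' }

M[T, $] is empty (no production applies)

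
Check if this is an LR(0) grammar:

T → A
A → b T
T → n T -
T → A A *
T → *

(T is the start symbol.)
A grammar is LR(0) if no state in the canonical LR(0) collection has:
  - both a shift item (dot before a terminal) and a complete item (shift-reduce conflict), or
  - two or more complete items (reduce-reduce conflict; the accept item [T' → T .] counts as a complete item here).

Augment with T' → T and build the canonical LR(0) collection (I0 = CLOSURE({[T' → . T]}), then GOTO on every symbol after a dot until no new states appear). It has 11 states:
  I0: { [A → . b T], [T → . *], [T → . A A *], [T → . A], [T → . n T -], [T' → . T] }  — shift
  I1: { [T → * .] }  — reduce
  I2: { [A → . b T], [T → A . A *], [T → A .] }  — shift, reduce
  I3: { [T' → T .] }  — accept
  I4: { [A → . b T], [A → b . T], [T → . *], [T → . A A *], [T → . A], [T → . n T -] }  — shift
  I5: { [A → . b T], [T → . *], [T → . A A *], [T → . A], [T → . n T -], [T → n . T -] }  — shift
  I6: { [T → n T . -] }  — shift
  I7: { [T → n T - .] }  — reduce
  I8: { [A → b T .] }  — reduce
  I9: { [T → A A . *] }  — shift
  I10: { [T → A A * .] }  — reduce

Conflict in state I2:
  Shift-reduce conflict between [T → A .] and [A → . b T]
So the grammar is NOT LR(0).

Answer: No. Shift-reduce conflict between [T → A .] and [A → . b T]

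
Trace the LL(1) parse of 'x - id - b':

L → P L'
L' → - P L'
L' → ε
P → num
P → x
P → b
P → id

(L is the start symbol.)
Stack is shown with the top on the left.

Stack     Input         Action
------------------------------
L $       x - id - b $  output L → P L'
P L' $    x - id - b $  output P → x
x L' $    x - id - b $  match 'x'
L' $      - id - b $    output L' → - P L'
- P L' $  - id - b $    match '-'
P L' $    id - b $      output P → id
id L' $   id - b $      match 'id'
L' $      - b $         output L' → - P L'
- P L' $  - b $         match '-'
P L' $    b $           output P → b
b L' $    b $           match 'b'
L' $      $             output L' → ε
$         $             accept

The string is accepted.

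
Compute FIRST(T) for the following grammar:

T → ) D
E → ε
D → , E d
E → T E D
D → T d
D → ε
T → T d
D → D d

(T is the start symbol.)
To compute FIRST(T), examine every production with T on the left-hand side, reading each right-hand side left to right until a non-nullable symbol is reached.

From T → ) D:
  - ')' is a terminal: add ')' and stop
From T → T d:
  - T is the symbol being defined: contributes nothing new
    T is not nullable, so stop

Collecting: FIRST(T) = { ')' }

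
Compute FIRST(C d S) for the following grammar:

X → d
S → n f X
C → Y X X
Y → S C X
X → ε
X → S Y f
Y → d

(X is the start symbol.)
{ 'd', 'n' }

FIRST sets of the non-terminals involved (from the grammar, by fixed-point iteration):
  FIRST(C) = { 'd', 'n' }

To compute FIRST(C d S), process the symbols left to right:
Symbol C is a non-terminal. Add FIRST(C) \ {ε} = { 'd', 'n' }
C is not nullable (ε ∉ FIRST(C)), so stop here.
FIRST(C d S) = { 'd', 'n' }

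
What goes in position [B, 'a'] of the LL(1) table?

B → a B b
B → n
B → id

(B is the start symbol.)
B → a B b

To find M[B, 'a'], we find productions for B where 'a' is in the predict set (PREDICT(N → α) = (FIRST(α) \ {ε}) ∪ (FOLLOW(N) if α ⇒* ε)).

B → a B b: PREDICT = { 'a' }
  'a' is in predict set, so this production goes in M[B, 'a']
B → n: PREDICT = { 'n' }
B → id: PREDICT = { 'id' }

M[B, 'a'] = B → a B b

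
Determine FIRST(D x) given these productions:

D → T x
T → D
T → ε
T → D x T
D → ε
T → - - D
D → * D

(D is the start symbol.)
{ '*', '-', 'x' }

FIRST sets of the non-terminals involved (from the grammar, by fixed-point iteration):
  FIRST(D) = { '*', '-', 'x', ε }

To compute FIRST(D x), process the symbols left to right:
Symbol D is a non-terminal. Add FIRST(D) \ {ε} = { '*', '-', 'x' }
D is nullable (ε ∈ FIRST(D)), continue to the next symbol.
Symbol x is a terminal. Add 'x' and stop.
FIRST(D x) = { '*', '-', 'x' }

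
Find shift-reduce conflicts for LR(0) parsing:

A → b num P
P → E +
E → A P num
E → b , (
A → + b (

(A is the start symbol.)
Augment with A' → A and build the canonical LR(0) collection (I0 = CLOSURE({[A' → . A]}), then GOTO on every symbol after a dot until no new states appear). It has 16 states:
  I0: { [A → . + b (], [A → . b num P], [A' → . A] }  — shift
  I1: { [A → + . b (] }  — shift
  I2: { [A' → A .] }  — accept
  I3: { [A → b . num P] }  — shift
  I4: { [A → . + b (], [A → . b num P], [A → b num . P], [E → . A P num], [E → . b , (], [P → . E +] }  — shift
  I5: { [A → . + b (], [A → . b num P], [E → . A P num], [E → . b , (], [E → A . P num], [P → . E +] }  — shift
  I6: { [P → E . +] }  — shift
  I7: { [A → b num P .] }  — reduce
  I8: { [A → b . num P], [E → b . , (] }  — shift
  I9: { [E → b , . (] }  — shift
  I10: { [E → b , ( .] }  — reduce
  I11: { [P → E + .] }  — reduce
  I12: { [E → A P . num] }  — shift
  I13: { [E → A P num .] }  — reduce
  I14: { [A → + b . (] }  — shift
  I15: { [A → + b ( .] }  — reduce

No state contains both a complete item and a shift item.

Answer: No shift-reduce conflicts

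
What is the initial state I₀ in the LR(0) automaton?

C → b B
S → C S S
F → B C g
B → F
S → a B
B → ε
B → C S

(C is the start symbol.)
{ [C → . b B], [C' → . C] }

First, augment the grammar with C' → C
I₀ = CLOSURE({ [C' → . C] }):
  [C' → . C] has the dot before C: add [C → . b B]
No further items can be added.

I₀ = { [C → . b B], [C' → . C] }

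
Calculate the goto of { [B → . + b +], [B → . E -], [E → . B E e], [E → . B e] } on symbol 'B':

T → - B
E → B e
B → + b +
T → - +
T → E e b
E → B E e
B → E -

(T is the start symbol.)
{ [B → . + b +], [B → . E -], [E → . B E e], [E → . B e], [E → B . E e], [E → B . e] }

GOTO(I, 'B') = CLOSURE({ [A → αX.β] : [A → α.Xβ] ∈ I, X = 'B' })

Items with dot before 'B', with the dot advanced:
  [E → . B E e] → [E → B . E e]
  [E → . B e] → [E → B . e]
Closure of the advanced items:
  [E → B . E e] has the dot before E: add [E → . B e], [E → . B E e]
  [E → . B e] has the dot before B: add [B → . + b +], [B → . E -]

GOTO = { [B → . + b +], [B → . E -], [E → . B E e], [E → . B e], [E → B . E e], [E → B . e] }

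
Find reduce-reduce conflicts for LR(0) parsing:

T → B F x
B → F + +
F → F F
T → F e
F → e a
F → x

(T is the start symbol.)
A reduce-reduce conflict occurs when an LR(0) state has two complete items [A → α .] and [B → β .] — both call for a reduction, and with no lookahead the parser cannot choose between them.

Augment with T' → T and build the canonical LR(0) collection (I0 = CLOSURE({[T' → . T]}), then GOTO on every symbol after a dot until no new states appear). It has 13 states:
  I0: { [B → . F + +], [F → . F F], [F → . e a], [F → . x], [T → . B F x], [T → . F e], [T' → . T] }  — shift
  I1: { [F → . F F], [F → . e a], [F → . x], [T → B . F x] }  — shift
  I2: { [B → F . + +], [F → . F F], [F → . e a], [F → . x], [F → F . F], [T → F . e] }  — shift
  I3: { [T' → T .] }  — accept
  I4: { [F → e . a] }  — shift
  I5: { [F → x .] }  — reduce
  I6: { [F → e a .] }  — reduce
  I7: { [B → F + . +] }  — shift
  I8: { [F → . F F], [F → . e a], [F → . x], [F → F . F], [F → F F .] }  — shift, reduce
  I9: { [F → e . a], [T → F e .] }  — shift, reduce
  I10: { [B → F + + .] }  — reduce
  I11: { [F → . F F], [F → . e a], [F → . x], [F → F . F], [T → B F . x] }  — shift
  I12: { [F → x .], [T → B F x .] }  — 2 reduces

I12 contains complete items [F → x .], [T → B F x .] — reduce-reduce conflict.

Answer: Yes — I12: [F → x .] vs [T → B F x .]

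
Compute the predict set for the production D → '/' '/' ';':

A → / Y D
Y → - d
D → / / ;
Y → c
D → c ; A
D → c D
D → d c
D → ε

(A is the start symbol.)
PREDICT(D → '/' '/' ';') = (FIRST(RHS) \ {ε}) ∪ (FOLLOW(D) if ε ∈ FIRST(RHS), i.e. RHS ⇒* ε)
FIRST('/' '/' ';') = { '/' }
ε ∉ FIRST('/' '/' ';'), so FOLLOW(D) is not added.
PREDICT(D → '/' '/' ';') = { '/' }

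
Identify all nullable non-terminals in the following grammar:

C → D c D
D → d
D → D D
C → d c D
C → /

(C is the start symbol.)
There are no ε-productions, so no non-terminal can derive ε.
No non-terminals are nullable.

Answer: None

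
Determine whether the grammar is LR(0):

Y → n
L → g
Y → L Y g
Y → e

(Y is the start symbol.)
Yes, the grammar is LR(0)

Augment with Y' → Y and build the canonical LR(0) collection (I0 = CLOSURE({[Y' → . Y]}), then GOTO on every symbol after a dot until no new states appear). It has 8 states:
  I0: { [L → . g], [Y → . L Y g], [Y → . e], [Y → . n], [Y' → . Y] }  — shift
  I1: { [L → . g], [Y → . L Y g], [Y → . e], [Y → . n], [Y → L . Y g] }  — shift
  I2: { [Y' → Y .] }  — accept
  I3: { [Y → e .] }  — reduce
  I4: { [L → g .] }  — reduce
  I5: { [Y → n .] }  — reduce
  I6: { [Y → L Y . g] }  — shift
  I7: { [Y → L Y g .] }  — reduce

Every state is either a pure shift/goto state or contains exactly one complete item and nothing to shift — no conflicts. The grammar is LR(0).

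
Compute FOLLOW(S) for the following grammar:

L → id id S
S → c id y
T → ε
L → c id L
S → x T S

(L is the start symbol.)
In L → id id S: S is at the end, add FOLLOW(L)
In S → x T S: S is at the end; this adds FOLLOW(S) to itself — nothing new

The FOLLOW sets referred to above (computed the same way, to a fixed point):
  FOLLOW(L) = { $ }

Taking the union: FOLLOW(S) = { $ }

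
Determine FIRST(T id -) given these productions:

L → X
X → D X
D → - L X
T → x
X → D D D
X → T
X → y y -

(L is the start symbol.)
FIRST sets of the non-terminals involved (from the grammar, by fixed-point iteration):
  FIRST(T) = { 'x' }

To compute FIRST(T id -), process the symbols left to right:
Symbol T is a non-terminal. Add FIRST(T) \ {ε} = { 'x' }
T is not nullable (ε ∉ FIRST(T)), so stop here.
FIRST(T id -) = { 'x' }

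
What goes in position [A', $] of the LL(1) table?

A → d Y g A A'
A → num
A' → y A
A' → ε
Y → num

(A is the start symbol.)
A' → ε

To find M[A', $], we find productions for A' where $ is in the predict set (PREDICT(N → α) = (FIRST(α) \ {ε}) ∪ (FOLLOW(N) if α ⇒* ε)).

Relevant sets:
  FOLLOW(A') = { $, 'y' }

A' → y A: PREDICT = { 'y' }
A' → ε: PREDICT = { $, 'y' }
  $ is in predict set, so this production goes in M[A', $]

M[A', $] = A' → ε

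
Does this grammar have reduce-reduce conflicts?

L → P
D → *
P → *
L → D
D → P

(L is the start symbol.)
Yes — I1: [D → * .] vs [P → * .]; I4: [D → P .] vs [L → P .]

A reduce-reduce conflict occurs when an LR(0) state has two complete items [A → α .] and [B → β .] — both call for a reduction, and with no lookahead the parser cannot choose between them.

Augment with L' → L and build the canonical LR(0) collection (I0 = CLOSURE({[L' → . L]}), then GOTO on every symbol after a dot until no new states appear). It has 5 states:
  I0: { [D → . *], [D → . P], [L → . D], [L → . P], [L' → . L], [P → . *] }  — shift
  I1: { [D → * .], [P → * .] }  — 2 reduces
  I2: { [L → D .] }  — reduce
  I3: { [L' → L .] }  — accept
  I4: { [D → P .], [L → P .] }  — 2 reduces

I1 contains complete items [D → * .], [P → * .] — reduce-reduce conflict.
I4 contains complete items [D → P .], [L → P .] — reduce-reduce conflict.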